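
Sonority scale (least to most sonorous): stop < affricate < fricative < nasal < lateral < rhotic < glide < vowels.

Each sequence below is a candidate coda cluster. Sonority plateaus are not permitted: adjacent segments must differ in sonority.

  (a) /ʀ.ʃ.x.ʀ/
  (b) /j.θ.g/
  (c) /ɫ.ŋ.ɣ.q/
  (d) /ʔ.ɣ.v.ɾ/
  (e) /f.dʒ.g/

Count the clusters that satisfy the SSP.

3

(a) 6-3-3-6 → violates
(b) 7-3-1 → obeys
(c) 5-4-3-1 → obeys
(d) 1-3-3-6 → violates
(e) 3-2-1 → obeys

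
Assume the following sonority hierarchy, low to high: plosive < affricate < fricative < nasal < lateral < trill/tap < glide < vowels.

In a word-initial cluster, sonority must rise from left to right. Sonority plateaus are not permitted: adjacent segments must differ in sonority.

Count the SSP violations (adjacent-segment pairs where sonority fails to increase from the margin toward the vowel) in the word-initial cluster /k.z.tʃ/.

1

/k/ is a plosive (sonority 1).
/z/ is a fricative (sonority 3).
/tʃ/ is an affricate (sonority 2).
/k/→/z/: 1→3 (rises) — ok.
/z/→/tʃ/: 3→2 (does not rise) — violation.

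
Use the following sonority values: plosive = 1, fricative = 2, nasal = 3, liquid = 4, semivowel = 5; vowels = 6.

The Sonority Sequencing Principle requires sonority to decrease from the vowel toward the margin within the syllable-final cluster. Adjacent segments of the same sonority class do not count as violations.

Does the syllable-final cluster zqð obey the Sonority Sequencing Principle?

no

/z/: fricative = 2.
/q/: plosive = 1.
/ð/: fricative = 2.
The profile is 2-1-2. Between /q/ (1) and /ð/ (2) sonority does not fall, so the cluster violates the SSP.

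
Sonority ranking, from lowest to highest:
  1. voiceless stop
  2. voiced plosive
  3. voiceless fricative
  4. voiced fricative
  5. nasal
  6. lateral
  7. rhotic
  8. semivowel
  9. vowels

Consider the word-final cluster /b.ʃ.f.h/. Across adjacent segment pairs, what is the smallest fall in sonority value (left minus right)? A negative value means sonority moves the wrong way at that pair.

-1

/b/: voiced plosive = 2.
/ʃ/: voiceless fricative = 3.
/f/: voiceless fricative = 3.
/h/: voiceless fricative = 3.
/b/→/ʃ/: change -1.
/ʃ/→/f/: change +0.
/f/→/h/: change +0.
Minimum = -1.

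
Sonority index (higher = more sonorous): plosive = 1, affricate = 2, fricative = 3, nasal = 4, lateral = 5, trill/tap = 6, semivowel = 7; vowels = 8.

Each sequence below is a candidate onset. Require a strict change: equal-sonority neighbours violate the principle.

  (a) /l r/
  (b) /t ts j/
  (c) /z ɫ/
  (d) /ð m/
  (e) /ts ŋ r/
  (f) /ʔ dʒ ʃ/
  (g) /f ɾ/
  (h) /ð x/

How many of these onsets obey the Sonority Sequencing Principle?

(a) 5-6 → obeys
(b) 1-2-7 → obeys
(c) 3-5 → obeys
(d) 3-4 → obeys
(e) 2-4-6 → obeys
(f) 1-2-3 → obeys
(g) 3-6 → obeys
(h) 3-3 → violates

7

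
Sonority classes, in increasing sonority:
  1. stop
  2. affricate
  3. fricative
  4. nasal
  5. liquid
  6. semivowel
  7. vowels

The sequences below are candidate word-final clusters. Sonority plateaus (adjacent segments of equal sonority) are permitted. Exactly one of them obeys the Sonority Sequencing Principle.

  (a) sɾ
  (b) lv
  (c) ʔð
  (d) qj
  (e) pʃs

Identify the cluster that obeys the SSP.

(a) sonority 3-5: ill-formed.
(b) sonority 5-3: well-formed.
(c) sonority 1-3: ill-formed.
(d) sonority 1-6: ill-formed.
(e) sonority 1-3-3: ill-formed.

b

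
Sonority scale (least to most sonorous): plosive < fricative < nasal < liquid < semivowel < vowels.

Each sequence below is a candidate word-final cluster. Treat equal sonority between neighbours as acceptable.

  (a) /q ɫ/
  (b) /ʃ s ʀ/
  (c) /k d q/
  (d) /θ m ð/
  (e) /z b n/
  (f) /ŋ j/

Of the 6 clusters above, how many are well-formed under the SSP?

(a) sonority 1-4: ill-formed.
(b) sonority 2-2-4: ill-formed.
(c) sonority 1-1-1: well-formed.
(d) sonority 2-3-2: ill-formed.
(e) sonority 2-1-3: ill-formed.
(f) sonority 3-5: ill-formed.

1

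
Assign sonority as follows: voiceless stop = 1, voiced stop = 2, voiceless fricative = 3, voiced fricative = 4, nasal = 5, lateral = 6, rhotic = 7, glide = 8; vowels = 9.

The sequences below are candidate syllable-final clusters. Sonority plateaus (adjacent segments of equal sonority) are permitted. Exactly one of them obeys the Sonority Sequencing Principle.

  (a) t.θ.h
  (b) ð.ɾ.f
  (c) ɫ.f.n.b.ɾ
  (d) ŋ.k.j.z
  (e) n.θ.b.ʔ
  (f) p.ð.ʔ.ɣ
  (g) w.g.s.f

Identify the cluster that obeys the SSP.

e

(a) 1-3-3 → violates
(b) 4-7-3 → violates
(c) 6-3-5-2-7 → violates
(d) 5-1-8-4 → violates
(e) 5-3-2-1 → obeys
(f) 1-4-1-4 → violates
(g) 8-2-3-3 → violates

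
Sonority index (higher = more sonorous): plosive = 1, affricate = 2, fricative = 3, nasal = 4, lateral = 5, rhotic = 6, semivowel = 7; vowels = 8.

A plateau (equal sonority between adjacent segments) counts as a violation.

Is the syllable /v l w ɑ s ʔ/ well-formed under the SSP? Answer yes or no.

Onset: /v/ is a fricative (sonority 3), /l/ is a lateral (sonority 5), /w/ is a semivowel (sonority 7); then the nucleus /ɑ/ (sonority 8).
Onset profile 3-5-7-8 — rises to the nucleus.
Coda: /s/ is a fricative (sonority 3), /ʔ/ is a plosive (sonority 1).
Coda profile 8-3-1 — falls from the nucleus.

yes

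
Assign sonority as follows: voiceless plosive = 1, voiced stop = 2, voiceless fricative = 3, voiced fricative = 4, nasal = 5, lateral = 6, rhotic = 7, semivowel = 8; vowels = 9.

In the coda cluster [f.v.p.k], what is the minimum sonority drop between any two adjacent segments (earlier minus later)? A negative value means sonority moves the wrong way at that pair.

-1

/f/ is a voiceless fricative (sonority 3).
/v/ is a voiced fricative (sonority 4).
/p/ is a voiceless plosive (sonority 1).
/k/ is a voiceless plosive (sonority 1).
/f/→/v/: change -1.
/v/→/p/: change +3.
/p/→/k/: change +0.
Minimum = -1.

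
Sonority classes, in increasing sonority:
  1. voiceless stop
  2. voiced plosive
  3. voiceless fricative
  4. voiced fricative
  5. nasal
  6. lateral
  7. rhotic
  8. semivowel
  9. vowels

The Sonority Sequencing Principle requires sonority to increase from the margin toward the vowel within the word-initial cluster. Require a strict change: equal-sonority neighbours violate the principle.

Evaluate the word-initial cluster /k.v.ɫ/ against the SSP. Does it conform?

yes

/k/ is a voiceless stop (sonority 1).
/v/ is a voiced fricative (sonority 4).
/ɫ/ is a lateral (sonority 6).
The profile 1-4-6 strictly rises, so the word-initial cluster satisfies the SSP.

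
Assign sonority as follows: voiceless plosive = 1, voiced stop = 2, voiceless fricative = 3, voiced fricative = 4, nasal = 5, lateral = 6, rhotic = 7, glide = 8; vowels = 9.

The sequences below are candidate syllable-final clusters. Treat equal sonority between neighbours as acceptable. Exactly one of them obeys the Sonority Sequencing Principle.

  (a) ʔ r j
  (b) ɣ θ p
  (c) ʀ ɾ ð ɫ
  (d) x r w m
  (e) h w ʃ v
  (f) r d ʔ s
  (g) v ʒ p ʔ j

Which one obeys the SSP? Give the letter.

(a) 1-7-8 → violates
(b) 4-3-1 → obeys
(c) 7-7-4-6 → violates
(d) 3-7-8-5 → violates
(e) 3-8-3-4 → violates
(f) 7-2-1-3 → violates
(g) 4-4-1-1-8 → violates

b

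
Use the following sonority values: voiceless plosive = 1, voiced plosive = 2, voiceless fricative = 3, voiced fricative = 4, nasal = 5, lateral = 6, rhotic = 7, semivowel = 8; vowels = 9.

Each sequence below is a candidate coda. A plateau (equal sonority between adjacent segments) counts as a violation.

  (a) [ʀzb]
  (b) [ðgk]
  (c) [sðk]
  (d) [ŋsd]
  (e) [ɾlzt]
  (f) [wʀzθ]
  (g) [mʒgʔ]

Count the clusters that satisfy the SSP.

(a) [ʀzb]: profile 7-4-2 — obeys.
(b) [ðgk]: profile 4-2-1 — obeys.
(c) [sðk]: profile 3-4-1 — violates.
(d) [ŋsd]: profile 5-3-2 — obeys.
(e) [ɾlzt]: profile 7-6-4-1 — obeys.
(f) [wʀzθ]: profile 8-7-4-3 — obeys.
(g) [mʒgʔ]: profile 5-4-2-1 — obeys.

6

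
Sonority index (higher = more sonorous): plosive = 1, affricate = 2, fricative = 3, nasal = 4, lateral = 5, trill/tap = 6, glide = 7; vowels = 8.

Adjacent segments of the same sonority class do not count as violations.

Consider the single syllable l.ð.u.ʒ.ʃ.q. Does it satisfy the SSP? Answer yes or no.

no

Onset: /l/ is a lateral (sonority 5), /ð/ is a fricative (sonority 3); then the nucleus /u/ (sonority 8).
Onset profile 5-3-8 — does not rise throughout.
Coda: /ʒ/ is a fricative (sonority 3), /ʃ/ is a fricative (sonority 3), /q/ is a plosive (sonority 1).
Coda profile 8-3-3-1 — falls from the nucleus.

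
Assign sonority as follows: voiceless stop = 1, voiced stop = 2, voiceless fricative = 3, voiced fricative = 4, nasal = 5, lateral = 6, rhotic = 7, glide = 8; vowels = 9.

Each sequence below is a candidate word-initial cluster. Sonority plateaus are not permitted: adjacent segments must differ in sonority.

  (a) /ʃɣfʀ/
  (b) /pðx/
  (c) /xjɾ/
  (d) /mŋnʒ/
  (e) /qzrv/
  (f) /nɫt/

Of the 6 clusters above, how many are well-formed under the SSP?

(a) /ʃɣfʀ/: profile 3-4-3-7 — violates.
(b) /pðx/: profile 1-4-3 — violates.
(c) /xjɾ/: profile 3-8-7 — violates.
(d) /mŋnʒ/: profile 5-5-5-4 — violates.
(e) /qzrv/: profile 1-4-7-4 — violates.
(f) /nɫt/: profile 5-6-1 — violates.

0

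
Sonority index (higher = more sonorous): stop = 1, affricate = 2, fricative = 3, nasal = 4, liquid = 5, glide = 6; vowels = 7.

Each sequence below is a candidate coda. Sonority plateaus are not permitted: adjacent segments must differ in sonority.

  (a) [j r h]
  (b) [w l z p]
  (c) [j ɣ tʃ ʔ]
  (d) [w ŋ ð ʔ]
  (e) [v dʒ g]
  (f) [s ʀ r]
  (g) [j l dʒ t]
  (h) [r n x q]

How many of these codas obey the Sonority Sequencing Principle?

7

(a) [j r h]: profile 6-5-3 — obeys.
(b) [w l z p]: profile 6-5-3-1 — obeys.
(c) [j ɣ tʃ ʔ]: profile 6-3-2-1 — obeys.
(d) [w ŋ ð ʔ]: profile 6-4-3-1 — obeys.
(e) [v dʒ g]: profile 3-2-1 — obeys.
(f) [s ʀ r]: profile 3-5-5 — violates.
(g) [j l dʒ t]: profile 6-5-2-1 — obeys.
(h) [r n x q]: profile 5-4-3-1 — obeys.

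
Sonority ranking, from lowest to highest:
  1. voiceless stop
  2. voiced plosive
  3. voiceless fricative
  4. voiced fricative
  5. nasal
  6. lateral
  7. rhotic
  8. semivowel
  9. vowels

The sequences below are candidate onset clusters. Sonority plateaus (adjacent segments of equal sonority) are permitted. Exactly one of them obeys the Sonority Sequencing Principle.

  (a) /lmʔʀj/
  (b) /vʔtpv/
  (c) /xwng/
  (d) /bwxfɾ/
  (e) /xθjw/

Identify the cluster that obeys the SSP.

e

(a) 6-5-1-7-8 → violates
(b) 4-1-1-1-4 → violates
(c) 3-8-5-2 → violates
(d) 2-8-3-3-7 → violates
(e) 3-3-8-8 → obeys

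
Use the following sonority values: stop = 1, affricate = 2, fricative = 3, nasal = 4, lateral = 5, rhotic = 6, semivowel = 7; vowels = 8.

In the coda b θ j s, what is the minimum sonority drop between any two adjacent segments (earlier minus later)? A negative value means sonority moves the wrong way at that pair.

/b/: stop = 1.
/θ/: fricative = 3.
/j/: semivowel = 7.
/s/: fricative = 3.
/b/→/θ/: change -2.
/θ/→/j/: change -4.
/j/→/s/: change +4.
Minimum = -4.

-4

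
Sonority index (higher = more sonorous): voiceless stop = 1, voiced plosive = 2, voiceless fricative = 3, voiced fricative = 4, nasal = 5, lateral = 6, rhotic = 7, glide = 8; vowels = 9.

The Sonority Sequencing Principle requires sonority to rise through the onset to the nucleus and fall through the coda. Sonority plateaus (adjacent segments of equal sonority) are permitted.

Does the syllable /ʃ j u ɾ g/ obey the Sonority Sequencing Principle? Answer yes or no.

Onset: /ʃ/ is a voiceless fricative (sonority 3), /j/ is a glide (sonority 8); then the nucleus /u/ (sonority 9).
Onset profile 3-8-9 — rises to the nucleus.
Coda: /ɾ/ is a rhotic (sonority 7), /g/ is a voiced plosive (sonority 2).
Coda profile 9-7-2 — falls from the nucleus.

yes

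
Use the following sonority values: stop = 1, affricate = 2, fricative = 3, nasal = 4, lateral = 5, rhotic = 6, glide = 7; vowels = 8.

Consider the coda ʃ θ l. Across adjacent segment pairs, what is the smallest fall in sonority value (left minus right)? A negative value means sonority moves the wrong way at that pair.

-2

/ʃ/: fricative = 3.
/θ/: fricative = 3.
/l/: lateral = 5.
/ʃ/→/θ/: change +0.
/θ/→/l/: change -2.
Minimum = -2.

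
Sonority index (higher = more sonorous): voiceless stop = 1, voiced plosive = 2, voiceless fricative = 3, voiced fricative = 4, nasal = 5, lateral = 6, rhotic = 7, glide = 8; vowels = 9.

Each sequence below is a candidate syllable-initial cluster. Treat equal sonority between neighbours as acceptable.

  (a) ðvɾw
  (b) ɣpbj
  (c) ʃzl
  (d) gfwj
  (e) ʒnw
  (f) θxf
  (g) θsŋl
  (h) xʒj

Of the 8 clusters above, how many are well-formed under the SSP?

7

(a) ðvɾw: profile 4-4-7-8 — obeys.
(b) ɣpbj: profile 4-1-2-8 — violates.
(c) ʃzl: profile 3-4-6 — obeys.
(d) gfwj: profile 2-3-8-8 — obeys.
(e) ʒnw: profile 4-5-8 — obeys.
(f) θxf: profile 3-3-3 — obeys.
(g) θsŋl: profile 3-3-5-6 — obeys.
(h) xʒj: profile 3-4-8 — obeys.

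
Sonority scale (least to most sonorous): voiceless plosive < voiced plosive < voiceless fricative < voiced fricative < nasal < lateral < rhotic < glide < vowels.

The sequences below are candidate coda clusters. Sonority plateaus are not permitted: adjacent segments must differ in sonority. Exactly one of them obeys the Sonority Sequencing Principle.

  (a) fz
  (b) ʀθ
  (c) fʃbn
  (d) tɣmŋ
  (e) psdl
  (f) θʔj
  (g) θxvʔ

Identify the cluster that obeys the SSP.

(a) 3-4 → violates
(b) 7-3 → obeys
(c) 3-3-2-5 → violates
(d) 1-4-5-5 → violates
(e) 1-3-2-6 → violates
(f) 3-1-8 → violates
(g) 3-3-4-1 → violates

b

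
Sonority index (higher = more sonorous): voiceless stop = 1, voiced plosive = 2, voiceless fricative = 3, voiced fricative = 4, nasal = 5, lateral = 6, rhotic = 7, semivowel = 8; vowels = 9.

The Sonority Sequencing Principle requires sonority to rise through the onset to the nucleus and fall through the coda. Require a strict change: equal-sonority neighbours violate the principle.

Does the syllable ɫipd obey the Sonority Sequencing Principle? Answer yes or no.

no

Onset: /ɫ/ is a lateral (sonority 6); then the nucleus /i/ (sonority 9).
Onset profile 6-9 — rises to the nucleus.
Coda: /p/ is a voiceless stop (sonority 1), /d/ is a voiced plosive (sonority 2).
Coda profile 9-1-2 — does not strictly fall throughout.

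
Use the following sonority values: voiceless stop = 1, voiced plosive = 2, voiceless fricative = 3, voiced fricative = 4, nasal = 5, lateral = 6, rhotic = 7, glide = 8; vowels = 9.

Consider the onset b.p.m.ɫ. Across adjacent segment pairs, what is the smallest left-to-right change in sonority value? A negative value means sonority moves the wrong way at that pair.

/b/ is a voiced plosive (sonority 2).
/p/ is a voiceless stop (sonority 1).
/m/ is a nasal (sonority 5).
/ɫ/ is a lateral (sonority 6).
/b/→/p/: change -1.
/p/→/m/: change +4.
/m/→/ɫ/: change +1.
Minimum = -1.

-1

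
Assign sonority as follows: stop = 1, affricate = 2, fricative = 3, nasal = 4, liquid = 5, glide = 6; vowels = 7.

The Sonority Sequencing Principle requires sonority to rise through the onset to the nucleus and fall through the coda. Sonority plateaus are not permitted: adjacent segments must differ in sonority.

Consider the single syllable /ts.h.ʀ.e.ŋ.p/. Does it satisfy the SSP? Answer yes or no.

Onset: /ts/ is an affricate (sonority 2), /h/ is a fricative (sonority 3), /ʀ/ is a liquid (sonority 5); then the nucleus /e/ (sonority 7).
Onset profile 2-3-5-7 — rises to the nucleus.
Coda: /ŋ/ is a nasal (sonority 4), /p/ is a stop (sonority 1).
Coda profile 7-4-1 — falls from the nucleus.

yes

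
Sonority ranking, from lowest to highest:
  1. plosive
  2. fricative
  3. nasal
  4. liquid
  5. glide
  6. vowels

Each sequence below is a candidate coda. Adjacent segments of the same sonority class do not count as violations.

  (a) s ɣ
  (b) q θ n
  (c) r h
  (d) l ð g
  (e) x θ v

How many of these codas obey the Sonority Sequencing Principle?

4

(a) 2-2 → obeys
(b) 1-2-3 → violates
(c) 4-2 → obeys
(d) 4-2-1 → obeys
(e) 2-2-2 → obeys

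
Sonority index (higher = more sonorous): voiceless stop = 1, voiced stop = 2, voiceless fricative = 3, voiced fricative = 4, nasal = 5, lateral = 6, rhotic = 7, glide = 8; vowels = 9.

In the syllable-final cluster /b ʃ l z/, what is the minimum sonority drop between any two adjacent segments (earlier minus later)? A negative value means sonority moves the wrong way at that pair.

-3

/b/: voiced stop = 2.
/ʃ/: voiceless fricative = 3.
/l/: lateral = 6.
/z/: voiced fricative = 4.
/b/→/ʃ/: change -1.
/ʃ/→/l/: change -3.
/l/→/z/: change +2.
Minimum = -3.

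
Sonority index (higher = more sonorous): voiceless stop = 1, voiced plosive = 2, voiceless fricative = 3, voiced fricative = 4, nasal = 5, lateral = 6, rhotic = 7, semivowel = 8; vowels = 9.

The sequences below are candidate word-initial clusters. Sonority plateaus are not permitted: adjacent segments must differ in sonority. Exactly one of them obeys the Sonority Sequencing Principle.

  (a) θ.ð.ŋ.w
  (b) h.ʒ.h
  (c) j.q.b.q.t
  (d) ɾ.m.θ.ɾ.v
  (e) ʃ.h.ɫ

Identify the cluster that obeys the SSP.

(a) θ.ð.ŋ.w: profile 3-4-5-8 — obeys.
(b) h.ʒ.h: profile 3-4-3 — violates.
(c) j.q.b.q.t: profile 8-1-2-1-1 — violates.
(d) ɾ.m.θ.ɾ.v: profile 7-5-3-7-4 — violates.
(e) ʃ.h.ɫ: profile 3-3-6 — violates.

a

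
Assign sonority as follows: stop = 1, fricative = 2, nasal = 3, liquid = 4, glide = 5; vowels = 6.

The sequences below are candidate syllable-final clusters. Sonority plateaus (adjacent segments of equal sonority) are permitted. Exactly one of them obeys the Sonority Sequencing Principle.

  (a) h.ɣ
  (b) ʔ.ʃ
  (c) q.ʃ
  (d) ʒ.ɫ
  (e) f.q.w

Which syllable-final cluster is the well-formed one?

(a) h.ɣ: profile 2-2 — obeys.
(b) ʔ.ʃ: profile 1-2 — violates.
(c) q.ʃ: profile 1-2 — violates.
(d) ʒ.ɫ: profile 2-4 — violates.
(e) f.q.w: profile 2-1-5 — violates.

a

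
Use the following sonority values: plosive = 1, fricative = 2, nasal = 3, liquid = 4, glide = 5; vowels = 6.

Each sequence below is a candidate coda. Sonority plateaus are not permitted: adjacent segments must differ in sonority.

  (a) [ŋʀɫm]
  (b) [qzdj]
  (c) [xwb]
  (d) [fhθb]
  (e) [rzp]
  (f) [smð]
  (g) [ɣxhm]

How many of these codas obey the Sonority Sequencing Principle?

1

(a) [ŋʀɫm]: profile 3-4-4-3 — violates.
(b) [qzdj]: profile 1-2-1-5 — violates.
(c) [xwb]: profile 2-5-1 — violates.
(d) [fhθb]: profile 2-2-2-1 — violates.
(e) [rzp]: profile 4-2-1 — obeys.
(f) [smð]: profile 2-3-2 — violates.
(g) [ɣxhm]: profile 2-2-2-3 — violates.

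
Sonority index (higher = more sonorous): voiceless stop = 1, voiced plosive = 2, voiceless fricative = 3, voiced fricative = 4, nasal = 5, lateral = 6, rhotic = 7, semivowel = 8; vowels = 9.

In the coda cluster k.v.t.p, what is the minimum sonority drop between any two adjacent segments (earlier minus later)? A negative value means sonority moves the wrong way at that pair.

-3

/k/ — voiceless stop, sonority 1.
/v/ — voiced fricative, sonority 4.
/t/ — voiceless stop, sonority 1.
/p/ — voiceless stop, sonority 1.
/k/→/v/: change -3.
/v/→/t/: change +3.
/t/→/p/: change +0.
Minimum = -3.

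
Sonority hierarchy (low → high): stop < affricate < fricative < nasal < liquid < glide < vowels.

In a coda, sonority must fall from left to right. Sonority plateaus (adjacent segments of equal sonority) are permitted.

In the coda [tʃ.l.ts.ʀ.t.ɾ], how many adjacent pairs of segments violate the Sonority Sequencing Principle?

/tʃ/: affricate = 2.
/l/: liquid = 5.
/ts/: affricate = 2.
/ʀ/: liquid = 5.
/t/: stop = 1.
/ɾ/: liquid = 5.
/tʃ/→/l/: 2→5 (does not fall) — violation.
/l/→/ts/: 5→2 (falls) — ok.
/ts/→/ʀ/: 2→5 (does not fall) — violation.
/ʀ/→/t/: 5→1 (falls) — ok.
/t/→/ɾ/: 1→5 (does not fall) — violation.

3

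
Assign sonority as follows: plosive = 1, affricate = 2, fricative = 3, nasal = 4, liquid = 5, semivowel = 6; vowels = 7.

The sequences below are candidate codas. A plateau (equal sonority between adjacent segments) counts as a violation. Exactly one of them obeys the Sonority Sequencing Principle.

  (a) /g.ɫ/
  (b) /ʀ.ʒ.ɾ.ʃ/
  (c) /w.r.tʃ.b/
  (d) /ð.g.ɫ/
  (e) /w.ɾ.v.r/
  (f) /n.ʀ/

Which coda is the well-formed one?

(a) /g.ɫ/: profile 1-5 — violates.
(b) /ʀ.ʒ.ɾ.ʃ/: profile 5-3-5-3 — violates.
(c) /w.r.tʃ.b/: profile 6-5-2-1 — obeys.
(d) /ð.g.ɫ/: profile 3-1-5 — violates.
(e) /w.ɾ.v.r/: profile 6-5-3-5 — violates.
(f) /n.ʀ/: profile 4-5 — violates.

c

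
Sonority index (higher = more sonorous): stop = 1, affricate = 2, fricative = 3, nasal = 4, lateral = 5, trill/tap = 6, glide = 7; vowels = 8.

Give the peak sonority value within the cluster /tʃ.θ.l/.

/tʃ/ is an affricate (sonority 2).
/θ/ is a fricative (sonority 3).
/l/ is a lateral (sonority 5).
The maximum is 5.

5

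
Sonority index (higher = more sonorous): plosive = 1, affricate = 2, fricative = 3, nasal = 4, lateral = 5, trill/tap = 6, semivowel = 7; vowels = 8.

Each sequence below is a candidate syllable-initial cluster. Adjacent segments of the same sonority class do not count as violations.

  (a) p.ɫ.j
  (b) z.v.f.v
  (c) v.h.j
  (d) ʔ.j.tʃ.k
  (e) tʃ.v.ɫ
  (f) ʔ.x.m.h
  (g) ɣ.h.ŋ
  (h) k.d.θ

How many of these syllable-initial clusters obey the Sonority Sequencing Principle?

(a) sonority 1-5-7: well-formed.
(b) sonority 3-3-3-3: well-formed.
(c) sonority 3-3-7: well-formed.
(d) sonority 1-7-2-1: ill-formed.
(e) sonority 2-3-5: well-formed.
(f) sonority 1-3-4-3: ill-formed.
(g) sonority 3-3-4: well-formed.
(h) sonority 1-1-3: well-formed.

6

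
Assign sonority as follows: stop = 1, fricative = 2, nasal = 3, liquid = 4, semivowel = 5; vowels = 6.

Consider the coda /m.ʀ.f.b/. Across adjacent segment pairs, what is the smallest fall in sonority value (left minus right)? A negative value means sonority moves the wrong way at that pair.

-1

/m/ — nasal, sonority 3.
/ʀ/ — liquid, sonority 4.
/f/ — fricative, sonority 2.
/b/ — stop, sonority 1.
/m/→/ʀ/: change -1.
/ʀ/→/f/: change +2.
/f/→/b/: change +1.
Minimum = -1.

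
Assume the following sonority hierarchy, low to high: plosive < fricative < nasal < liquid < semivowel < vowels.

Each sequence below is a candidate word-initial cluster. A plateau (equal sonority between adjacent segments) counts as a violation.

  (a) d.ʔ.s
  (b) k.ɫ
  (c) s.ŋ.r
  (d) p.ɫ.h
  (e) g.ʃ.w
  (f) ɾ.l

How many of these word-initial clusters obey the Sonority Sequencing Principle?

3

(a) sonority 1-1-2: ill-formed.
(b) sonority 1-4: well-formed.
(c) sonority 2-3-4: well-formed.
(d) sonority 1-4-2: ill-formed.
(e) sonority 1-2-5: well-formed.
(f) sonority 4-4: ill-formed.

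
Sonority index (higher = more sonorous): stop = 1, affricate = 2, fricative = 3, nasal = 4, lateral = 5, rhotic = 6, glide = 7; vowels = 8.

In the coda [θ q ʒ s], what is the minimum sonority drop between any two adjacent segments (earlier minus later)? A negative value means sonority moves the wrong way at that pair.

-2

/θ/ — fricative, sonority 3.
/q/ — stop, sonority 1.
/ʒ/ — fricative, sonority 3.
/s/ — fricative, sonority 3.
/θ/→/q/: change +2.
/q/→/ʒ/: change -2.
/ʒ/→/s/: change +0.
Minimum = -2.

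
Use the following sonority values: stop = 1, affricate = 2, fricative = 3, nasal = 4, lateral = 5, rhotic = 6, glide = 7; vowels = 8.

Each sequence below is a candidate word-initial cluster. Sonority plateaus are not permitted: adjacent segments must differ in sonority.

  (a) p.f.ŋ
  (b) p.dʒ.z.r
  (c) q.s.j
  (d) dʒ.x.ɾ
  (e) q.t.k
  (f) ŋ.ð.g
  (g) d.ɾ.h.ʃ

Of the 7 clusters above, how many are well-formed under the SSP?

(a) sonority 1-3-4: well-formed.
(b) sonority 1-2-3-6: well-formed.
(c) sonority 1-3-7: well-formed.
(d) sonority 2-3-6: well-formed.
(e) sonority 1-1-1: ill-formed.
(f) sonority 4-3-1: ill-formed.
(g) sonority 1-6-3-3: ill-formed.

4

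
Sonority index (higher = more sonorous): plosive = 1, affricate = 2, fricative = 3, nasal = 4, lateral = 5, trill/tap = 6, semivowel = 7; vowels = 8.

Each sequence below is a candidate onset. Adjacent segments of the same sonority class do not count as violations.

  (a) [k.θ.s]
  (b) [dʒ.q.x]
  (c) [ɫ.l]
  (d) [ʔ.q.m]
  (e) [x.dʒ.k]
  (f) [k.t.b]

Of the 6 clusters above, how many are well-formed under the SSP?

4

(a) [k.θ.s]: profile 1-3-3 — obeys.
(b) [dʒ.q.x]: profile 2-1-3 — violates.
(c) [ɫ.l]: profile 5-5 — obeys.
(d) [ʔ.q.m]: profile 1-1-4 — obeys.
(e) [x.dʒ.k]: profile 3-2-1 — violates.
(f) [k.t.b]: profile 1-1-1 — obeys.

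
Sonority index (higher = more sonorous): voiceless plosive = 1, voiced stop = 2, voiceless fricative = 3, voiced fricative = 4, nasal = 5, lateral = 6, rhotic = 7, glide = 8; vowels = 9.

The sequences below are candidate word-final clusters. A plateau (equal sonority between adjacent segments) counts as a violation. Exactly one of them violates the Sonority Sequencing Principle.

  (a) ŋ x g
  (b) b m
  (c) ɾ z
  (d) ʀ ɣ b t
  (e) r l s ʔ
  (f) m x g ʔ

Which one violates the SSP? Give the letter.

b

(a) 5-3-2 → obeys
(b) 2-5 → violates
(c) 7-4 → obeys
(d) 7-4-2-1 → obeys
(e) 7-6-3-1 → obeys
(f) 5-3-2-1 → obeys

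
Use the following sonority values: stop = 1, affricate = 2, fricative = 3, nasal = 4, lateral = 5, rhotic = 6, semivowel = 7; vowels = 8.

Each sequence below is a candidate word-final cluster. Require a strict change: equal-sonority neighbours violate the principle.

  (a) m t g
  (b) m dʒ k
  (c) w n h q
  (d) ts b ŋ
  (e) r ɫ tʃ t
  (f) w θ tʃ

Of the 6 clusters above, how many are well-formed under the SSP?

4

(a) sonority 4-1-1: ill-formed.
(b) sonority 4-2-1: well-formed.
(c) sonority 7-4-3-1: well-formed.
(d) sonority 2-1-4: ill-formed.
(e) sonority 6-5-2-1: well-formed.
(f) sonority 7-3-2: well-formed.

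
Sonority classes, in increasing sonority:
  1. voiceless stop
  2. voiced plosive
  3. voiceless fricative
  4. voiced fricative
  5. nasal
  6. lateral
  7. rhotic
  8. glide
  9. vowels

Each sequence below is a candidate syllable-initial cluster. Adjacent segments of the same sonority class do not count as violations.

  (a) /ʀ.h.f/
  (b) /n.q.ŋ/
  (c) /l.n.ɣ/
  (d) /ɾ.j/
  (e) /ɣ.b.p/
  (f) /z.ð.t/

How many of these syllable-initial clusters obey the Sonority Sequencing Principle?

(a) sonority 7-3-3: ill-formed.
(b) sonority 5-1-5: ill-formed.
(c) sonority 6-5-4: ill-formed.
(d) sonority 7-8: well-formed.
(e) sonority 4-2-1: ill-formed.
(f) sonority 4-4-1: ill-formed.

1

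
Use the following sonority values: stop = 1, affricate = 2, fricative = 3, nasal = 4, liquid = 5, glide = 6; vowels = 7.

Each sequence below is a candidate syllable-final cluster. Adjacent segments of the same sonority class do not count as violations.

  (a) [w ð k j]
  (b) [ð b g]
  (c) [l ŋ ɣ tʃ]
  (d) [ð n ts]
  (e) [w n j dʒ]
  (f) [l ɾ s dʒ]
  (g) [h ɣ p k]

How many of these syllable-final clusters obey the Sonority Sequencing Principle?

4

(a) sonority 6-3-1-6: ill-formed.
(b) sonority 3-1-1: well-formed.
(c) sonority 5-4-3-2: well-formed.
(d) sonority 3-4-2: ill-formed.
(e) sonority 6-4-6-2: ill-formed.
(f) sonority 5-5-3-2: well-formed.
(g) sonority 3-3-1-1: well-formed.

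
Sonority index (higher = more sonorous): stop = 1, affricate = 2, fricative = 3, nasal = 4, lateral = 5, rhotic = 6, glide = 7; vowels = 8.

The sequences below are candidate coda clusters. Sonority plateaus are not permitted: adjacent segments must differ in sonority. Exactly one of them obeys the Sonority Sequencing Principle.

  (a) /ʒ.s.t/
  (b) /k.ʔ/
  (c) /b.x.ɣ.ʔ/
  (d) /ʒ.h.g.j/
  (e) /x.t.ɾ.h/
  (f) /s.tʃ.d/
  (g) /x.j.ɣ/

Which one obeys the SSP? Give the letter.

f

(a) sonority 3-3-1: ill-formed.
(b) sonority 1-1: ill-formed.
(c) sonority 1-3-3-1: ill-formed.
(d) sonority 3-3-1-7: ill-formed.
(e) sonority 3-1-6-3: ill-formed.
(f) sonority 3-2-1: well-formed.
(g) sonority 3-7-3: ill-formed.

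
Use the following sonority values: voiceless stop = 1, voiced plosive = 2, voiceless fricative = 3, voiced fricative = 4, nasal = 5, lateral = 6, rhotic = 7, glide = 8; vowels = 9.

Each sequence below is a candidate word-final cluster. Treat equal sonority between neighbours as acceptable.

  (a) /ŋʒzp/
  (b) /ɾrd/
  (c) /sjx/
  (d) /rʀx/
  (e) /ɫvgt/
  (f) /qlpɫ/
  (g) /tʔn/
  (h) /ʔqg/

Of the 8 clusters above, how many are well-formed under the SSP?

(a) sonority 5-4-4-1: well-formed.
(b) sonority 7-7-2: well-formed.
(c) sonority 3-8-3: ill-formed.
(d) sonority 7-7-3: well-formed.
(e) sonority 6-4-2-1: well-formed.
(f) sonority 1-6-1-6: ill-formed.
(g) sonority 1-1-5: ill-formed.
(h) sonority 1-1-2: ill-formed.

4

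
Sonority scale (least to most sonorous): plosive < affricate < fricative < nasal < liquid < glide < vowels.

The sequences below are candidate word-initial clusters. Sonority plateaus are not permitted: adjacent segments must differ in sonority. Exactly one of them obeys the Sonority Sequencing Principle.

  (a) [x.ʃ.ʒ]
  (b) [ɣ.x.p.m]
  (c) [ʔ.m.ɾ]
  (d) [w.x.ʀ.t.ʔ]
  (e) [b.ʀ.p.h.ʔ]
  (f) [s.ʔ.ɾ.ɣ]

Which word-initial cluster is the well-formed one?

c

(a) 3-3-3 → violates
(b) 3-3-1-4 → violates
(c) 1-4-5 → obeys
(d) 6-3-5-1-1 → violates
(e) 1-5-1-3-1 → violates
(f) 3-1-5-3 → violates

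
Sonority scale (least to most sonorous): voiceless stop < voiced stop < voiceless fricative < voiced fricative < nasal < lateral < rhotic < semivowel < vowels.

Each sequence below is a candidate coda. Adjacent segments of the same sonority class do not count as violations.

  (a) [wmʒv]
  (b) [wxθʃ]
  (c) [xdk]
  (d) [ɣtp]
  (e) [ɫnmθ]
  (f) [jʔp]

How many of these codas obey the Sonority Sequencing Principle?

(a) [wmʒv]: profile 8-5-4-4 — obeys.
(b) [wxθʃ]: profile 8-3-3-3 — obeys.
(c) [xdk]: profile 3-2-1 — obeys.
(d) [ɣtp]: profile 4-1-1 — obeys.
(e) [ɫnmθ]: profile 6-5-5-3 — obeys.
(f) [jʔp]: profile 8-1-1 — obeys.

6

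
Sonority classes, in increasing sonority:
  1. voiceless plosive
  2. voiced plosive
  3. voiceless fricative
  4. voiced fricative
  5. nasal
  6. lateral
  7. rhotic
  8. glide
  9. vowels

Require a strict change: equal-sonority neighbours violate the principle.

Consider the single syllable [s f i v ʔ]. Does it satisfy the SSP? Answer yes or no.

no

Onset: /s/ is a voiceless fricative (sonority 3), /f/ is a voiceless fricative (sonority 3); then the nucleus /i/ (sonority 9).
Onset profile 3-3-9 — does not strictly rise throughout.
Coda: /v/ is a voiced fricative (sonority 4), /ʔ/ is a voiceless plosive (sonority 1).
Coda profile 9-4-1 — falls from the nucleus.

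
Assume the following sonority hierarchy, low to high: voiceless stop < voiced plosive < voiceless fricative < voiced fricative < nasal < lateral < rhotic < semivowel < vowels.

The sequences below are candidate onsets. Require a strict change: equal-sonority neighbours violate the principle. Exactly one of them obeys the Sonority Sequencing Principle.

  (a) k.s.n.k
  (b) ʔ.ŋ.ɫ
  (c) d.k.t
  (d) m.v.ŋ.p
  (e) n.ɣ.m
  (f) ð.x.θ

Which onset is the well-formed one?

b

(a) sonority 1-3-5-1: ill-formed.
(b) sonority 1-5-6: well-formed.
(c) sonority 2-1-1: ill-formed.
(d) sonority 5-4-5-1: ill-formed.
(e) sonority 5-4-5: ill-formed.
(f) sonority 4-3-3: ill-formed.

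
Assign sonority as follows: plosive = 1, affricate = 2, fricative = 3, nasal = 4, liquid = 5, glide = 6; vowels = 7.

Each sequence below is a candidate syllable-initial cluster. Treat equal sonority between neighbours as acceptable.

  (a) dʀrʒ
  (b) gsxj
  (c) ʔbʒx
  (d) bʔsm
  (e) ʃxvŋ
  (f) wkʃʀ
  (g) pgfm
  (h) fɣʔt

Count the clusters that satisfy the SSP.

5

(a) 1-5-5-3 → violates
(b) 1-3-3-6 → obeys
(c) 1-1-3-3 → obeys
(d) 1-1-3-4 → obeys
(e) 3-3-3-4 → obeys
(f) 6-1-3-5 → violates
(g) 1-1-3-4 → obeys
(h) 3-3-1-1 → violates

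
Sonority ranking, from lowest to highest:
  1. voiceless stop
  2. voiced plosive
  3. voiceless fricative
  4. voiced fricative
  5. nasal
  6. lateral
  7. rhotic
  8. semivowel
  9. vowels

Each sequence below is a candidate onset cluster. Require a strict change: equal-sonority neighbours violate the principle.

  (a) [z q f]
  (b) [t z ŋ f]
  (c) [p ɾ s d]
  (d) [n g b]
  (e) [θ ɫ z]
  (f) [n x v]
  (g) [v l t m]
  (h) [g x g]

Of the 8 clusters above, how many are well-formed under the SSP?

(a) sonority 4-1-3: ill-formed.
(b) sonority 1-4-5-3: ill-formed.
(c) sonority 1-7-3-2: ill-formed.
(d) sonority 5-2-2: ill-formed.
(e) sonority 3-6-4: ill-formed.
(f) sonority 5-3-4: ill-formed.
(g) sonority 4-6-1-5: ill-formed.
(h) sonority 2-3-2: ill-formed.

0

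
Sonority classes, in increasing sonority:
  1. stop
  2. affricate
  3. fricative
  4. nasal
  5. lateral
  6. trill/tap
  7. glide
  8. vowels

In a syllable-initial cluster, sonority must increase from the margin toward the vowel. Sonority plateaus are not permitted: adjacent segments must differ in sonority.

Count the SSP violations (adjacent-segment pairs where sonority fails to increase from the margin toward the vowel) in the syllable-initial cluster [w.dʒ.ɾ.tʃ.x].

2

/w/: glide = 7.
/dʒ/: affricate = 2.
/ɾ/: trill/tap = 6.
/tʃ/: affricate = 2.
/x/: fricative = 3.
/w/→/dʒ/: 7→2 (does not rise) — violation.
/dʒ/→/ɾ/: 2→6 (rises) — ok.
/ɾ/→/tʃ/: 6→2 (does not rise) — violation.
/tʃ/→/x/: 2→3 (rises) — ok.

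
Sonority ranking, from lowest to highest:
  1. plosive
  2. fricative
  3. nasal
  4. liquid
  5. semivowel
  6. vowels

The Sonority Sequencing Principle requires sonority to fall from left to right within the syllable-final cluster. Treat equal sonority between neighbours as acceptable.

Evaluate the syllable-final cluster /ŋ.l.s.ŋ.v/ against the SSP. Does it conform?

no

/ŋ/ is a nasal (sonority 3).
/l/ is a liquid (sonority 4).
/s/ is a fricative (sonority 2).
/ŋ/ is a nasal (sonority 3).
/v/ is a fricative (sonority 2).
The profile is 3-4-2-3-2. Between /ŋ/ (3) and /l/ (4) sonority does not fall, so the cluster violates the SSP.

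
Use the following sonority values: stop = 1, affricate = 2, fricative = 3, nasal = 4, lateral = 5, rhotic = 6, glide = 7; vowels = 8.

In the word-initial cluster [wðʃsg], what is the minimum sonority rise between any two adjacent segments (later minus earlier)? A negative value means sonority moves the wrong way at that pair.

/w/: glide = 7.
/ð/: fricative = 3.
/ʃ/: fricative = 3.
/s/: fricative = 3.
/g/: stop = 1.
/w/→/ð/: change -4.
/ð/→/ʃ/: change +0.
/ʃ/→/s/: change +0.
/s/→/g/: change -2.
Minimum = -4.

-4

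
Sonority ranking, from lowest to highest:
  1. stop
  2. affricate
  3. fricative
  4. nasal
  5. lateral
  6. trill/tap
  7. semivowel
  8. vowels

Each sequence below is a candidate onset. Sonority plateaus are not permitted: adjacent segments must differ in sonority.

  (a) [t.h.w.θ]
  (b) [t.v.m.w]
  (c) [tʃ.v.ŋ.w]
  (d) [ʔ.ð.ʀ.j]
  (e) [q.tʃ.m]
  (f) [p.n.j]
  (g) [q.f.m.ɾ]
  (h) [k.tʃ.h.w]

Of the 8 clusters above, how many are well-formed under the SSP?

(a) [t.h.w.θ]: profile 1-3-7-3 — violates.
(b) [t.v.m.w]: profile 1-3-4-7 — obeys.
(c) [tʃ.v.ŋ.w]: profile 2-3-4-7 — obeys.
(d) [ʔ.ð.ʀ.j]: profile 1-3-6-7 — obeys.
(e) [q.tʃ.m]: profile 1-2-4 — obeys.
(f) [p.n.j]: profile 1-4-7 — obeys.
(g) [q.f.m.ɾ]: profile 1-3-4-6 — obeys.
(h) [k.tʃ.h.w]: profile 1-2-3-7 — obeys.

7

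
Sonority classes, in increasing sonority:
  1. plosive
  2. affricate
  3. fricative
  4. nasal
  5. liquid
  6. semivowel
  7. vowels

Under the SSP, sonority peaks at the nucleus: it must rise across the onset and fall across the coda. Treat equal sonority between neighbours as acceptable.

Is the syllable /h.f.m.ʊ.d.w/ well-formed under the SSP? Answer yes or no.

Onset: /h/ is a fricative (sonority 3), /f/ is a fricative (sonority 3), /m/ is a nasal (sonority 4); then the nucleus /ʊ/ (sonority 7).
Onset profile 3-3-4-7 — rises to the nucleus.
Coda: /d/ is a plosive (sonority 1), /w/ is a semivowel (sonority 6).
Coda profile 7-1-6 — does not fall throughout.

no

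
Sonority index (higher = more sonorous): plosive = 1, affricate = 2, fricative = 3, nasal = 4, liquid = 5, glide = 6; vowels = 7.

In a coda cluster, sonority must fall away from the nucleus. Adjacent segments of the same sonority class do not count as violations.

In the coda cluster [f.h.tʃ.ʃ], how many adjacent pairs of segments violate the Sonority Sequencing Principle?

1

/f/ is a fricative (sonority 3).
/h/ is a fricative (sonority 3).
/tʃ/ is an affricate (sonority 2).
/ʃ/ is a fricative (sonority 3).
/f/→/h/: 3→3 (plateau, allowed) — ok.
/h/→/tʃ/: 3→2 (falls) — ok.
/tʃ/→/ʃ/: 2→3 (does not fall) — violation.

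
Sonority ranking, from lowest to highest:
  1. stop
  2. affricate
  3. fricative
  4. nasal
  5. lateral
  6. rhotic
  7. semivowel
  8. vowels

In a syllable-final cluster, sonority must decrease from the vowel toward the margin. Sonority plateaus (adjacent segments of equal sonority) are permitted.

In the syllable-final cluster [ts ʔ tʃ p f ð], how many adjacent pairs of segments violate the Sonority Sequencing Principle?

/ts/ — affricate, sonority 2.
/ʔ/ — stop, sonority 1.
/tʃ/ — affricate, sonority 2.
/p/ — stop, sonority 1.
/f/ — fricative, sonority 3.
/ð/ — fricative, sonority 3.
/ts/→/ʔ/: 2→1 (falls) — ok.
/ʔ/→/tʃ/: 1→2 (does not fall) — violation.
/tʃ/→/p/: 2→1 (falls) — ok.
/p/→/f/: 1→3 (does not fall) — violation.
/f/→/ð/: 3→3 (plateau, allowed) — ok.

2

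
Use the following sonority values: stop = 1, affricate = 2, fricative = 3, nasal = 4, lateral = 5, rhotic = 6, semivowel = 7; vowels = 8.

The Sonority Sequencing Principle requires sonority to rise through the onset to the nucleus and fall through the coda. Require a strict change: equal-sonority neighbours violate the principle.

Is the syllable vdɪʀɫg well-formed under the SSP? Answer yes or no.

Onset: /v/ is a fricative (sonority 3), /d/ is a stop (sonority 1); then the nucleus /ɪ/ (sonority 8).
Onset profile 3-1-8 — does not strictly rise throughout.
Coda: /ʀ/ is a rhotic (sonority 6), /ɫ/ is a lateral (sonority 5), /g/ is a stop (sonority 1).
Coda profile 8-6-5-1 — falls from the nucleus.

no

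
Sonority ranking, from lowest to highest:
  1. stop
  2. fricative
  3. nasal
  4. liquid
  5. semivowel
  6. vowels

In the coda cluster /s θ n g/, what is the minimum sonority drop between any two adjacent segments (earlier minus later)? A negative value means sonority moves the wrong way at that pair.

-1

/s/ is a fricative (sonority 2).
/θ/ is a fricative (sonority 2).
/n/ is a nasal (sonority 3).
/g/ is a stop (sonority 1).
/s/→/θ/: change +0.
/θ/→/n/: change -1.
/n/→/g/: change +2.
Minimum = -1.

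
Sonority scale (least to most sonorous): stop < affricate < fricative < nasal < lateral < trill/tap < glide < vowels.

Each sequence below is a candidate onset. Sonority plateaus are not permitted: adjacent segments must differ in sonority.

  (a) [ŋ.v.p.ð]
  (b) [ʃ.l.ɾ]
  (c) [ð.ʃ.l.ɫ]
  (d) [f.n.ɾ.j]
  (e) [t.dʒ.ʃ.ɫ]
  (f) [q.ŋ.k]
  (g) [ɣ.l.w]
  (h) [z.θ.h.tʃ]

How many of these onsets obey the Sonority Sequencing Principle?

(a) [ŋ.v.p.ð]: profile 4-3-1-3 — violates.
(b) [ʃ.l.ɾ]: profile 3-5-6 — obeys.
(c) [ð.ʃ.l.ɫ]: profile 3-3-5-5 — violates.
(d) [f.n.ɾ.j]: profile 3-4-6-7 — obeys.
(e) [t.dʒ.ʃ.ɫ]: profile 1-2-3-5 — obeys.
(f) [q.ŋ.k]: profile 1-4-1 — violates.
(g) [ɣ.l.w]: profile 3-5-7 — obeys.
(h) [z.θ.h.tʃ]: profile 3-3-3-2 — violates.

4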